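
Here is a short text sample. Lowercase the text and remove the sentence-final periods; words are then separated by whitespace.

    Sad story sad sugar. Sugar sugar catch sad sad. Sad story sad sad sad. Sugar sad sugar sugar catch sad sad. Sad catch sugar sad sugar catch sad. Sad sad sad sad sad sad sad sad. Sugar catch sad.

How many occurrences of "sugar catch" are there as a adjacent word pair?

Scanning the 38 overlapping bigram windows for "sugar catch":
  position 6–7: sugar catch
  position 18–19: sugar catch
  position 26–27: sugar catch
  position 37–38: sugar catch

4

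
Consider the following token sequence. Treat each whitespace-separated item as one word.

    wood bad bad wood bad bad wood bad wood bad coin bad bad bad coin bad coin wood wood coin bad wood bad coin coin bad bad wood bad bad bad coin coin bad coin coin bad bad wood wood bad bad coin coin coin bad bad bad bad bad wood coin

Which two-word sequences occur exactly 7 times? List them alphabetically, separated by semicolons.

Bigram counts meeting the condition (exactly 7 times):
  bad coin: 7
  bad wood: 7
  coin bad: 7
  wood bad: 7

bad coin; bad wood; coin bad; wood bad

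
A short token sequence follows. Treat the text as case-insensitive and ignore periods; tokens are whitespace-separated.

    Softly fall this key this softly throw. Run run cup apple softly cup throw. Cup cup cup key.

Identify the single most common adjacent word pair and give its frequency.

Bigram frequencies (highest first):
  cup cup: 2
  softly fall: 1
  fall this: 1
  this key: 1
  key this: 1
  this softly: 1
  … (10 more, each ≤ 1)

"cup cup", 2 times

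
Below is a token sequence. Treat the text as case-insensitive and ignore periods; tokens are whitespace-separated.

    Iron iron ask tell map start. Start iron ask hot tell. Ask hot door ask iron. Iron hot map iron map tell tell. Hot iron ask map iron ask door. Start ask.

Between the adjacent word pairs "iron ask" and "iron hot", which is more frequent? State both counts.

"iron ask" (4 vs 1)

"iron ask": 4 occurrences
"iron hot": 1 occurrence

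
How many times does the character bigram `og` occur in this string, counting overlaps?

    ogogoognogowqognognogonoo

7

Sliding a length-2 window over the 25 characters (24 positions):
  position 1–2: og
  position 3–4: og
  position 6–7: og
  position 9–10: og
  position 14–15: og
  position 17–18: og
  position 20–21: og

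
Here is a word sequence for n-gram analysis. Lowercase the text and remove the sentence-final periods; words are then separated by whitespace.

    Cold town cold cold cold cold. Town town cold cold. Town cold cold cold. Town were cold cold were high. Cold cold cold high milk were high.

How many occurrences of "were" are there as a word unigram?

3

Scanning the 27 tokens for "were":
  position 16: were
  position 19: were
  position 26: were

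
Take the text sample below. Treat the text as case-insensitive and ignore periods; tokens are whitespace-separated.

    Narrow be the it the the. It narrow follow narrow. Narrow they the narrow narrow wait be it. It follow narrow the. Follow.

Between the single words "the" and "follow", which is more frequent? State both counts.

"the" (5 vs 3)

"the": 5 occurrences
"follow": 3 occurrences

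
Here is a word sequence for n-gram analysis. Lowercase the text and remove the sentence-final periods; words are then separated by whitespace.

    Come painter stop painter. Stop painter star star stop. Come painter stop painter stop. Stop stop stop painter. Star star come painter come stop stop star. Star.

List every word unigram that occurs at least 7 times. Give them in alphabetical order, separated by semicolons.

painter; stop

Unigram counts meeting the condition (at least 7 times):
  painter: 7
  stop: 10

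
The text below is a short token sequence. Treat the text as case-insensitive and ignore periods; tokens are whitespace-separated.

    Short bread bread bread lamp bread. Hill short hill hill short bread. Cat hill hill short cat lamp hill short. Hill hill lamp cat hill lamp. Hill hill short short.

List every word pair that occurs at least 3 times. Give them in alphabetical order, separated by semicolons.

Bigram counts meeting the condition (at least 3 times):
  hill hill: 4
  hill short: 5

hill hill; hill short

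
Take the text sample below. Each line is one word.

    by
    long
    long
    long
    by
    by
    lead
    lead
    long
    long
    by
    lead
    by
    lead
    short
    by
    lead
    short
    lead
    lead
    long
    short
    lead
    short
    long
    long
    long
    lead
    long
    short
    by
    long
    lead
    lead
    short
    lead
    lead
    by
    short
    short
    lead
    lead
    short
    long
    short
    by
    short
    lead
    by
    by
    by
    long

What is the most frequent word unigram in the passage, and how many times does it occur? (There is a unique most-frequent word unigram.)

"lead", 16 times

Unigram frequencies (highest first):
  lead: 16
  long: 13
  by: 12
  short: 11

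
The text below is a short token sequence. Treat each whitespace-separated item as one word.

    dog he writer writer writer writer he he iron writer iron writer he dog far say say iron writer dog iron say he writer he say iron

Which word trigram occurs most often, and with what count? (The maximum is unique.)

"writer writer writer", 2 times

Trigram frequencies (highest first):
  writer writer writer: 2
  dog he writer: 1
  he writer writer: 1
  writer writer he: 1
  writer he he: 1
  he he iron: 1
  … (18 more, each ≤ 1)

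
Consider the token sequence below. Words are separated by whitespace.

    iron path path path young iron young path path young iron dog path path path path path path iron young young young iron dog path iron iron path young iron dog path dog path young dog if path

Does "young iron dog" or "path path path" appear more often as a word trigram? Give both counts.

"path path path" (5 vs 3)

"young iron dog": 3 occurrences
"path path path": 5 occurrences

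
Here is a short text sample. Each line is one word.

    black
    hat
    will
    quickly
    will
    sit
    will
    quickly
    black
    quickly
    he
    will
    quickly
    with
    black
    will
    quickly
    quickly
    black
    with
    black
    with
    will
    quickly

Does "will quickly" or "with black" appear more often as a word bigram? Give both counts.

"will quickly" (5 vs 2)

"will quickly": 5 occurrences
"with black": 2 occurrences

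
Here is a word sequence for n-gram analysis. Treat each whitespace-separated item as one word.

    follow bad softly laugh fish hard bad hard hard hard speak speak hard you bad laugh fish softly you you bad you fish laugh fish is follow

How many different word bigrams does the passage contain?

27 tokens → 26 bigram windows in total.
Repeated bigrams (each contributes count−1 duplicates):
  laugh fish: 3
  hard hard: 2
  you bad: 2
4 duplicate windows → 26 − 4 = 22 distinct.

22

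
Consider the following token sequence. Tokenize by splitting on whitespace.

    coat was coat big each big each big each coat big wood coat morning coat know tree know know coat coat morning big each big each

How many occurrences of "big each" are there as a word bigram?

Scanning the 25 overlapping bigram windows for "big each":
  position 4–5: big each
  position 6–7: big each
  position 8–9: big each
  position 23–24: big each
  position 25–26: big each

5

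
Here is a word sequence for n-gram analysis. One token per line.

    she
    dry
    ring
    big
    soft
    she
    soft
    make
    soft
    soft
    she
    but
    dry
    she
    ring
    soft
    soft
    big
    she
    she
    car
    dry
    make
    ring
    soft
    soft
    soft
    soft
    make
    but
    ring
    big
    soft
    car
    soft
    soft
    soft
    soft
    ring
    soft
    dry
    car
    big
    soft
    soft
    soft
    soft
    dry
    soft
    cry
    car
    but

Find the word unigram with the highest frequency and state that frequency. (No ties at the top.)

"soft", 21 times

Unigram frequencies (highest first):
  soft: 21
  she: 6
  dry: 5
  ring: 5
  big: 4
  car: 4
  … (3 more, each ≤ 3)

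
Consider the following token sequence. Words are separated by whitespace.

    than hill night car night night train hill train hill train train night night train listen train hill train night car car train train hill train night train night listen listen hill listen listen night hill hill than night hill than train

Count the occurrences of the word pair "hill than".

2

Scanning the 41 overlapping bigram windows for "hill than":
  position 37–38: hill than
  position 40–41: hill than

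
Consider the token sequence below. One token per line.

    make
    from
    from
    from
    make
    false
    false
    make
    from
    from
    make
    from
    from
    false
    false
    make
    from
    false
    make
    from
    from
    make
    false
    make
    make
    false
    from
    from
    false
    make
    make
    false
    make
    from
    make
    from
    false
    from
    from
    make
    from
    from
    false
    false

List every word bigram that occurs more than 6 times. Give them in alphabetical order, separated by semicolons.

from from; make from

Bigram counts meeting the condition (more than 6 times):
  from from: 8
  make from: 8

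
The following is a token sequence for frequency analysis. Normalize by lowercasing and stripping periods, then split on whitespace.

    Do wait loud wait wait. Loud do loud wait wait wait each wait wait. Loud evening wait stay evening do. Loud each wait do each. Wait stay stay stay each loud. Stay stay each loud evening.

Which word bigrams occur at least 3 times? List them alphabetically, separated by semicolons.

Bigram counts meeting the condition (at least 3 times):
  each wait: 3
  stay stay: 3
  wait loud: 3
  wait wait: 4

each wait; stay stay; wait loud; wait wait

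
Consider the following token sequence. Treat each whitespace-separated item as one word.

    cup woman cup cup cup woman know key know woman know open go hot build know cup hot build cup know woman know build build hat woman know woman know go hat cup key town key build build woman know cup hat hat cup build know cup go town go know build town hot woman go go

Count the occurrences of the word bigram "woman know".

6

Scanning the 56 overlapping bigram windows for "woman know":
  position 6–7: woman know
  position 10–11: woman know
  position 22–23: woman know
  position 27–28: woman know
  position 29–30: woman know
  position 39–40: woman know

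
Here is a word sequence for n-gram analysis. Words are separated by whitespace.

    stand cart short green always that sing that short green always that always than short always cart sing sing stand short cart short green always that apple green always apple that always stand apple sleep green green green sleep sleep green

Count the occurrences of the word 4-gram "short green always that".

Scanning the 38 overlapping 4-gram windows for "short green always that":
  position 3–6: short green always that
  position 9–12: short green always that
  position 23–26: short green always that

3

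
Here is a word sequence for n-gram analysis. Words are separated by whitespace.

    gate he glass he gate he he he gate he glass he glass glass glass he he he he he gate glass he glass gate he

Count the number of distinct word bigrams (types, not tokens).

26 tokens → 25 bigram windows in total.
Repeated bigrams (each contributes count−1 duplicates):
  he he: 6
  gate he: 4
  glass he: 4
  he glass: 4
  he gate: 3
  glass glass: 2
17 duplicate windows → 25 − 17 = 8 distinct.

8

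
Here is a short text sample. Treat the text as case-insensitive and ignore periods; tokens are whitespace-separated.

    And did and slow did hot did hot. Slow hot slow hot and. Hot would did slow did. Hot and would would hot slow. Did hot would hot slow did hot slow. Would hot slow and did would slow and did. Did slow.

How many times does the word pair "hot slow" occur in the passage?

6

Scanning the 42 overlapping bigram windows for "hot slow":
  position 8–9: hot slow
  position 10–11: hot slow
  position 23–24: hot slow
  position 28–29: hot slow
  position 31–32: hot slow
  position 34–35: hot slow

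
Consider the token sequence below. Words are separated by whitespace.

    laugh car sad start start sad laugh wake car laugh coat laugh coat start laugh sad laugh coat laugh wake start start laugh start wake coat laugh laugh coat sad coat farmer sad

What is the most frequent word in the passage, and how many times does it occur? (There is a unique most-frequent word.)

Unigram frequencies (highest first):
  laugh: 10
  start: 6
  coat: 6
  sad: 5
  wake: 3
  car: 2
  … (1 more, each ≤ 1)

"laugh", 10 times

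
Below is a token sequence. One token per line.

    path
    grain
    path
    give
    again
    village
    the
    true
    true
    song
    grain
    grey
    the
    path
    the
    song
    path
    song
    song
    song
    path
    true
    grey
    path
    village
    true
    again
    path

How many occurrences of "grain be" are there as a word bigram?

Scanning the 27 overlapping bigram windows for "grain be":
  (none found)

0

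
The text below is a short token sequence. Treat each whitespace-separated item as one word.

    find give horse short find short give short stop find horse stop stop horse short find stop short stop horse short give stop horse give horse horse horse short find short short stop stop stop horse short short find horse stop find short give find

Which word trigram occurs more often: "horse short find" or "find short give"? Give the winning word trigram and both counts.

"horse short find" (3 vs 2)

"horse short find": 3 occurrences
"find short give": 2 occurrences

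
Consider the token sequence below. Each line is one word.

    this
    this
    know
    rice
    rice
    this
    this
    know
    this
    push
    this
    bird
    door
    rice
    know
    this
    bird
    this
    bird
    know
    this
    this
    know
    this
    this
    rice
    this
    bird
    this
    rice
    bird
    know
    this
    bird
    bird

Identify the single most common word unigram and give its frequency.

"this", 15 times

Unigram frequencies (highest first):
  this: 15
  bird: 7
  know: 6
  rice: 5
  push: 1
  door: 1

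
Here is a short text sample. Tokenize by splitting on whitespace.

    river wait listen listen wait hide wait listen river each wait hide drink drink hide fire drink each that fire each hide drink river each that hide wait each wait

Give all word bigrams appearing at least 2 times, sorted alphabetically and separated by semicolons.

each that; each wait; hide drink; hide wait; river each; wait hide; wait listen

Bigram counts meeting the condition (at least 2 times):
  each that: 2
  each wait: 2
  hide drink: 2
  hide wait: 2
  river each: 2
  wait hide: 2
  wait listen: 2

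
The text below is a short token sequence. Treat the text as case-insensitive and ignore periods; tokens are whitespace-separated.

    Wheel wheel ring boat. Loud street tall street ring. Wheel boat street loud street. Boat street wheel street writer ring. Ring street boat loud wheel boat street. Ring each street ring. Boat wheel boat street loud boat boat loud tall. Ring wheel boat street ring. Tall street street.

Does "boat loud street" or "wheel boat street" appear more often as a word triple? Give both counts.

"boat loud street": 1 occurrence
"wheel boat street": 4 occurrences

"wheel boat street" (4 vs 1)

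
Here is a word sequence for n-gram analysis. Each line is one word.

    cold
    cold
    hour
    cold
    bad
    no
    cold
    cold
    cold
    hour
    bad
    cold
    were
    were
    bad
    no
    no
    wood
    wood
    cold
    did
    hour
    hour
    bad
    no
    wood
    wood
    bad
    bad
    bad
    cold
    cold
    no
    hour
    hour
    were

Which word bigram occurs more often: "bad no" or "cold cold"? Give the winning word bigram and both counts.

"cold cold" (4 vs 3)

"bad no": 3 occurrences
"cold cold": 4 occurrences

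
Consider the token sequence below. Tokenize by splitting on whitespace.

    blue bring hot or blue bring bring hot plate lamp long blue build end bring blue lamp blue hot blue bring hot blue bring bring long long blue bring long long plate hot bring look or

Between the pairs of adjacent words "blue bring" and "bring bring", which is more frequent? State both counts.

"blue bring" (5 vs 2)

"blue bring": 5 occurrences
"bring bring": 2 occurrences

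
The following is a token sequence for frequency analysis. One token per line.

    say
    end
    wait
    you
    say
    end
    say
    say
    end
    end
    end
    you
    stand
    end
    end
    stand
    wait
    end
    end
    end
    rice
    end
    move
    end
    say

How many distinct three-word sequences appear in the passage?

22

25 tokens → 23 trigram windows in total.
Repeated trigrams (each contributes count−1 duplicates):
  end end end: 2
1 duplicate windows → 23 − 1 = 22 distinct.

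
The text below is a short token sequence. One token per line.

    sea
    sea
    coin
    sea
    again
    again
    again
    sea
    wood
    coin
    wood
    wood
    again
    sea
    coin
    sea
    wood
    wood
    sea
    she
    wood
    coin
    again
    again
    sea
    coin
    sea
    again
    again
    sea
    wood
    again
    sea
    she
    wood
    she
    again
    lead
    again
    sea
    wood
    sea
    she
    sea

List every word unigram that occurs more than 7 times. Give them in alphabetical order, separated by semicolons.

Unigram counts meeting the condition (more than 7 times):
  again: 11
  sea: 14
  wood: 9

again; sea; wood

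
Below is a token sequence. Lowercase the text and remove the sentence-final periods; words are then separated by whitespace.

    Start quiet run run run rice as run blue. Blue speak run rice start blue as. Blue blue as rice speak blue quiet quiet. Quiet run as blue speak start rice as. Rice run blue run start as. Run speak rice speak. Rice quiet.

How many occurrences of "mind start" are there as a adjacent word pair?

Scanning the 43 overlapping bigram windows for "mind start":
  (none found)

0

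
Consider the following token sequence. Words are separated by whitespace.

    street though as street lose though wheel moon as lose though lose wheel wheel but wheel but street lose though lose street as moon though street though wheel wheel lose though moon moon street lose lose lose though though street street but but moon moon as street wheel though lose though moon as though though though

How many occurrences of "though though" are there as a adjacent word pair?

Scanning the 55 overlapping bigram windows for "though though":
  position 38–39: though though
  position 54–55: though though
  position 55–56: though though

3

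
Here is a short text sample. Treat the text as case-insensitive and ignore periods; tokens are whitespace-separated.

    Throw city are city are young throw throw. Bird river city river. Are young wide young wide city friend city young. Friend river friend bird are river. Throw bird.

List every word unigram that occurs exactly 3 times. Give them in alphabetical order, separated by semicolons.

Unigram counts meeting the condition (exactly 3 times):
  bird: 3
  friend: 3

bird; friend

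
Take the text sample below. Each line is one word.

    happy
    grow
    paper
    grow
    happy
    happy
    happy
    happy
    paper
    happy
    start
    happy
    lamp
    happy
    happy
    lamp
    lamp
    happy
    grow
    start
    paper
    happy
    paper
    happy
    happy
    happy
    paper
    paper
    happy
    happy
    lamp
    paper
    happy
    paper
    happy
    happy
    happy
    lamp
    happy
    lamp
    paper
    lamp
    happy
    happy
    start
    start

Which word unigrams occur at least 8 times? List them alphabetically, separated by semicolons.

happy; paper

Unigram counts meeting the condition (at least 8 times):
  happy: 23
  paper: 9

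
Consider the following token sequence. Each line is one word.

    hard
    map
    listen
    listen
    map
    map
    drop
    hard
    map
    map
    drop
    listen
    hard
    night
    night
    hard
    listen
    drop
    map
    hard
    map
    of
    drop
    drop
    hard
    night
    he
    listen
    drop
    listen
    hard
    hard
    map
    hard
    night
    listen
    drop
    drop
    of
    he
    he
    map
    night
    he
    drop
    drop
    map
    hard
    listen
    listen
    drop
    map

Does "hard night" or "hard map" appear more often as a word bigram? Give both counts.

"hard night": 3 occurrences
"hard map": 4 occurrences

"hard map" (4 vs 3)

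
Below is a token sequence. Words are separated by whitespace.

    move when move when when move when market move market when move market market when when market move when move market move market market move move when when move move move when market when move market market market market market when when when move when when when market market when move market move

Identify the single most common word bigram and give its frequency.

Bigram frequencies (highest first):
  when move: 8
  move when: 7
  when when: 7
  market market: 7
  move market: 6
  market move: 5
  … (3 more, each ≤ 5)

"when move", 8 times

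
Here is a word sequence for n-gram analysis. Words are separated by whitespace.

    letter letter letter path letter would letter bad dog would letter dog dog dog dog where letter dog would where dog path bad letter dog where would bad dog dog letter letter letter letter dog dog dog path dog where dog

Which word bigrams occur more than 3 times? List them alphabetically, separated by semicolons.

dog dog; letter dog; letter letter

Bigram counts meeting the condition (more than 3 times):
  dog dog: 6
  letter dog: 4
  letter letter: 5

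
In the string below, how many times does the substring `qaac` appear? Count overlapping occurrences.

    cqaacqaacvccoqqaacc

3

Sliding a length-4 window over the 19 characters (16 positions):
  position 2–5: qaac
  position 6–9: qaac
  position 15–18: qaac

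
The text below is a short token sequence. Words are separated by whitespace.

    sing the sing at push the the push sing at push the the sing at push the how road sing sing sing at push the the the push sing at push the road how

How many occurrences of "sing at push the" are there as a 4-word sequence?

Scanning the 31 overlapping 4-gram windows for "sing at push the":
  position 3–6: sing at push the
  position 9–12: sing at push the
  position 14–17: sing at push the
  position 22–25: sing at push the
  position 29–32: sing at push the

5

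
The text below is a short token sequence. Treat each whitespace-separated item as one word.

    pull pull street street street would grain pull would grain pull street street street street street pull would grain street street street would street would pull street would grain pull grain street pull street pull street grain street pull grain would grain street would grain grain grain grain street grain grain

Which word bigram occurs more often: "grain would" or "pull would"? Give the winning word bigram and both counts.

"grain would": 1 occurrence
"pull would": 2 occurrences

"pull would" (2 vs 1)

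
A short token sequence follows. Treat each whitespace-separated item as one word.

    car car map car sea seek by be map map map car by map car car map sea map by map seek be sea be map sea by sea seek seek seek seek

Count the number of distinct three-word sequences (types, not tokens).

33 tokens → 31 trigram windows in total.
Repeated trigrams (each contributes count−1 duplicates):
  car car map: 2
  seek seek seek: 2
2 duplicate windows → 31 − 2 = 29 distinct.

29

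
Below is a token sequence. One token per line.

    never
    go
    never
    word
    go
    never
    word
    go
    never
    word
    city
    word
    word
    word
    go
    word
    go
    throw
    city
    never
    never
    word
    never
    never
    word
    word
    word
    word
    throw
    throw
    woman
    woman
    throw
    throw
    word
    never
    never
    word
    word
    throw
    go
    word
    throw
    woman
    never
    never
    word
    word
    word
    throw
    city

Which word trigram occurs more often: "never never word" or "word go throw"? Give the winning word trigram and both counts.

"never never word" (4 vs 1)

"never never word": 4 occurrences
"word go throw": 1 occurrence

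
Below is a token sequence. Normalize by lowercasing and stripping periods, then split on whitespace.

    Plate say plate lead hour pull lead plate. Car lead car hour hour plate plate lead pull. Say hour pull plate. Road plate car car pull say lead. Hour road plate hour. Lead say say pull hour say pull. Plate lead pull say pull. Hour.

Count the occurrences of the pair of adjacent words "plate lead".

Scanning the 44 overlapping bigram windows for "plate lead":
  position 3–4: plate lead
  position 15–16: plate lead
  position 40–41: plate lead

3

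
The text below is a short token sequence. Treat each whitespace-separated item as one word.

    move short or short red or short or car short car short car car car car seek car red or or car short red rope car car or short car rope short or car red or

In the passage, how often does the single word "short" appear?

8

Scanning the 36 tokens for "short":
  position 2: short
  position 4: short
  position 7: short
  position 10: short
  position 12: short
  position 23: short
  position 29: short
  position 32: short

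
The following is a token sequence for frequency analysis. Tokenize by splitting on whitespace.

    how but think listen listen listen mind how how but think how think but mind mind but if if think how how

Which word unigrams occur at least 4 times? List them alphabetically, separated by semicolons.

but; how; think

Unigram counts meeting the condition (at least 4 times):
  but: 4
  how: 6
  think: 4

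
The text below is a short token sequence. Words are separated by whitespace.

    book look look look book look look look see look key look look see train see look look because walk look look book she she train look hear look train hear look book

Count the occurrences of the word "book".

Scanning the 33 tokens for "book":
  position 1: book
  position 5: book
  position 23: book
  position 33: book

4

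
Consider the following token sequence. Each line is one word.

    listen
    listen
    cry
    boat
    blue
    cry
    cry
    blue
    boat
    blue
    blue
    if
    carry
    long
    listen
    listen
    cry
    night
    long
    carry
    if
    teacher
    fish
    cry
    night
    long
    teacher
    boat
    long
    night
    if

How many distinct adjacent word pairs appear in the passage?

31 tokens → 30 bigram windows in total.
Repeated bigrams (each contributes count−1 duplicates):
  boat blue: 2
  cry night: 2
  listen cry: 2
  listen listen: 2
  night long: 2
5 duplicate windows → 30 − 5 = 25 distinct.

25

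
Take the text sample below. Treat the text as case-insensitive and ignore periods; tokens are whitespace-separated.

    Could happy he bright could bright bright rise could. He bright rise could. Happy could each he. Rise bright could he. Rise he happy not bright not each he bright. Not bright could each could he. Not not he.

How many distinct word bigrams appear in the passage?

24

39 tokens → 38 bigram windows in total.
Repeated bigrams (each contributes count−1 duplicates):
  bright could: 3
  could he: 3
  he bright: 3
  bright not: 2
  bright rise: 2
  could each: 2
  could happy: 2
  each he: 2
  … (3 more repeated)
14 duplicate windows → 38 − 14 = 24 distinct.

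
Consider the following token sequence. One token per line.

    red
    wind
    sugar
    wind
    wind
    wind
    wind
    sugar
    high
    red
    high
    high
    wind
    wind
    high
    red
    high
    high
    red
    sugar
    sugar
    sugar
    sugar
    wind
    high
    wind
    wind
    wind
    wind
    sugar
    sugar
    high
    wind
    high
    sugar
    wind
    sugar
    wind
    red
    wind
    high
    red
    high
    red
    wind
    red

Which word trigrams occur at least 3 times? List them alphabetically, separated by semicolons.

high red high; wind wind wind

Trigram counts meeting the condition (at least 3 times):
  high red high: 3
  wind wind wind: 4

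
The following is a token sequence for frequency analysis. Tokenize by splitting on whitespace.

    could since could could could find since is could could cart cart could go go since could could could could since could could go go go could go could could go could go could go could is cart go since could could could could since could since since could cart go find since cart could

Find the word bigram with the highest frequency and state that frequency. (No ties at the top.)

Bigram frequencies (highest first):
  could could: 11
  since could: 6
  could go: 6
  go could: 5
  could since: 4
  go go: 3
  … (14 more, each ≤ 2)

"could could", 11 times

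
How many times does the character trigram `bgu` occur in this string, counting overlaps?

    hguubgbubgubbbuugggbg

Sliding a length-3 window over the 21 characters (19 positions):
  position 9–11: bgu

1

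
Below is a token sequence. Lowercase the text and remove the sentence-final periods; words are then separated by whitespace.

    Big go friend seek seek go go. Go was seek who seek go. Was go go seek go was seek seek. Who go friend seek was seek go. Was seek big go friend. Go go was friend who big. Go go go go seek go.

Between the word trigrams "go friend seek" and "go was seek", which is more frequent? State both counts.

"go was seek" (3 vs 2)

"go friend seek": 2 occurrences
"go was seek": 3 occurrences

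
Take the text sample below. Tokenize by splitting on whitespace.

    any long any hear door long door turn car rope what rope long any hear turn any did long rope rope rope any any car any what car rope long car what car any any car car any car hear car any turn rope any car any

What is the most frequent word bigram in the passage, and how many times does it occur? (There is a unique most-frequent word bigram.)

Bigram frequencies (highest first):
  car any: 5
  any car: 4
  long any: 2
  any hear: 2
  car rope: 2
  rope long: 2
  … (25 more, each ≤ 2)

"car any", 5 times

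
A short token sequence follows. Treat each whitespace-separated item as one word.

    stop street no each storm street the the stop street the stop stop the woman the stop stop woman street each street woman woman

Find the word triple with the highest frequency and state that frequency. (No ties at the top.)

"the stop stop", 2 times

Trigram frequencies (highest first):
  the stop stop: 2
  stop street no: 1
  street no each: 1
  no each storm: 1
  each storm street: 1
  storm street the: 1
  … (15 more, each ≤ 1)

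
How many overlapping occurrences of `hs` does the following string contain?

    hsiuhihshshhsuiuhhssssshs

Sliding a length-2 window over the 25 characters (24 positions):
  position 1–2: hs
  position 7–8: hs
  position 9–10: hs
  position 12–13: hs
  position 18–19: hs
  position 24–25: hs

6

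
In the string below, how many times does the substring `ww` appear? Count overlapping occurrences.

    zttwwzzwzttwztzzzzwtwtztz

Sliding a length-2 window over the 25 characters (24 positions):
  position 4–5: ww

1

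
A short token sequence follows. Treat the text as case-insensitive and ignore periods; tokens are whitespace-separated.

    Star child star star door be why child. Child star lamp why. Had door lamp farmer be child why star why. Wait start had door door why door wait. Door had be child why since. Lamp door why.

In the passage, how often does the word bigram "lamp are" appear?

0

Scanning the 37 overlapping bigram windows for "lamp are":
  (none found)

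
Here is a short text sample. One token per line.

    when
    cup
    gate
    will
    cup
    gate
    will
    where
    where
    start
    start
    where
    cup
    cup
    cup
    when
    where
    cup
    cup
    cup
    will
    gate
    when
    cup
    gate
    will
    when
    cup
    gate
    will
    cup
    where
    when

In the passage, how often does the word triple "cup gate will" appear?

Scanning the 31 overlapping trigram windows for "cup gate will":
  position 2–4: cup gate will
  position 5–7: cup gate will
  position 24–26: cup gate will
  position 28–30: cup gate will

4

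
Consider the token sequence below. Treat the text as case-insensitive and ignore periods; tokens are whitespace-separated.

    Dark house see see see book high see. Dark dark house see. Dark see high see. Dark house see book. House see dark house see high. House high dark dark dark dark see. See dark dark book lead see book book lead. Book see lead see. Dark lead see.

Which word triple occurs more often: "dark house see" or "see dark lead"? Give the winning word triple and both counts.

"dark house see": 4 occurrences
"see dark lead": 1 occurrence

"dark house see" (4 vs 1)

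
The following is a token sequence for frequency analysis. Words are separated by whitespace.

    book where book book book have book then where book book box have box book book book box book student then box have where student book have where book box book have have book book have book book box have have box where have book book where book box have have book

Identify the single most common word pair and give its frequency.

"book book", 8 times

Bigram frequencies (highest first):
  book book: 8
  have book: 5
  book box: 5
  where book: 4
  book have: 4
  box have: 4
  … (14 more, each ≤ 3)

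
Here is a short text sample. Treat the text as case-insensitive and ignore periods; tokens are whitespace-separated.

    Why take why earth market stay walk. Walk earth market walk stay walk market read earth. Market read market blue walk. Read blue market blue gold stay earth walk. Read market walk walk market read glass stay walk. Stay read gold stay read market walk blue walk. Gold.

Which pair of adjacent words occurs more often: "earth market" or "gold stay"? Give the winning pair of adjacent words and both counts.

"earth market" (3 vs 2)

"earth market": 3 occurrences
"gold stay": 2 occurrences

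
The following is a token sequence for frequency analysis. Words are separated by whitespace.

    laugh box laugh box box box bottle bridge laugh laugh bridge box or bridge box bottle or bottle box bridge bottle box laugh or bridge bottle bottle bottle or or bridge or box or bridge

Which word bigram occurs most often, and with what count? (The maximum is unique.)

"or bridge", 4 times

Bigram frequencies (highest first):
  or bridge: 4
  laugh box: 2
  box laugh: 2
  box box: 2
  box bottle: 2
  bridge box: 2
  … (15 more, each ≤ 2)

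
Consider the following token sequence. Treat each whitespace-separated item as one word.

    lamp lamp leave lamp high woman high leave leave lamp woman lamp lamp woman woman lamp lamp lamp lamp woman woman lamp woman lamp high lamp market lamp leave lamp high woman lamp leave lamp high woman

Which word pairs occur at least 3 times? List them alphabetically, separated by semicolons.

Bigram counts meeting the condition (at least 3 times):
  high woman: 3
  lamp high: 4
  lamp lamp: 5
  lamp leave: 3
  lamp woman: 4
  leave lamp: 4
  woman lamp: 5

high woman; lamp high; lamp lamp; lamp leave; lamp woman; leave lamp; woman lamp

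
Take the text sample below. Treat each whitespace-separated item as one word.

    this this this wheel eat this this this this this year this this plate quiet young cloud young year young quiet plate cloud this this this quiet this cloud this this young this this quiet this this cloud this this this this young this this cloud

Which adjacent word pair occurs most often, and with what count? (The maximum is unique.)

"this this", 16 times

Bigram frequencies (highest first):
  this this: 16
  cloud this: 3
  this cloud: 3
  this quiet: 2
  quiet this: 2
  this young: 2
  … (16 more, each ≤ 2)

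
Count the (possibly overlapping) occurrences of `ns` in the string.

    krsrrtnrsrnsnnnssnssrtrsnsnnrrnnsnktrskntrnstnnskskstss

7

Sliding a length-2 window over the 55 characters (54 positions):
  position 11–12: ns
  position 15–16: ns
  position 18–19: ns
  position 25–26: ns
  position 32–33: ns
  position 43–44: ns
  position 47–48: ns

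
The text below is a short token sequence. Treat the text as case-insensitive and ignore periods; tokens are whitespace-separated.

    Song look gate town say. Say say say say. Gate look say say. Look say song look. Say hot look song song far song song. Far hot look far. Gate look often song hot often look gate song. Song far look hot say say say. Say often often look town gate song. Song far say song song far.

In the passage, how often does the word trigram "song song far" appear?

Scanning the 56 overlapping trigram windows for "song song far":
  position 21–23: song song far
  position 24–26: song song far
  position 38–40: song song far
  position 52–54: song song far
  position 56–58: song song far

5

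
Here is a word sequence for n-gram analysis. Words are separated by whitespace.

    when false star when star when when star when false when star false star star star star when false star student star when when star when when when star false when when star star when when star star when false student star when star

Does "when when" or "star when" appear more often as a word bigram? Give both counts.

"star when" (9 vs 6)

"when when": 6 occurrences
"star when": 9 occurrences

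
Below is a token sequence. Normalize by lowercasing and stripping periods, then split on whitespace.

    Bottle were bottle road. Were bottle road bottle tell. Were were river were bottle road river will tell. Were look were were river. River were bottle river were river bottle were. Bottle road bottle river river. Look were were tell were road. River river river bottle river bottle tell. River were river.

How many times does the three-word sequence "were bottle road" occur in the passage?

4

Scanning the 50 overlapping trigram windows for "were bottle road":
  position 2–4: were bottle road
  position 5–7: were bottle road
  position 13–15: were bottle road
  position 31–33: were bottle road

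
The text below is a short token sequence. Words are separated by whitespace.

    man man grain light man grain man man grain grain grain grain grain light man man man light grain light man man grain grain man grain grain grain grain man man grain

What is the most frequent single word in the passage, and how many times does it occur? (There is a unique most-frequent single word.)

Unigram frequencies (highest first):
  grain: 15
  man: 13
  light: 4

"grain", 15 times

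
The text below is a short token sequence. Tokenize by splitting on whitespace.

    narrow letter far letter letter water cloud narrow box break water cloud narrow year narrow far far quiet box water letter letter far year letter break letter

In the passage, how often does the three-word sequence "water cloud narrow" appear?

Scanning the 25 overlapping trigram windows for "water cloud narrow":
  position 6–8: water cloud narrow
  position 11–13: water cloud narrow

2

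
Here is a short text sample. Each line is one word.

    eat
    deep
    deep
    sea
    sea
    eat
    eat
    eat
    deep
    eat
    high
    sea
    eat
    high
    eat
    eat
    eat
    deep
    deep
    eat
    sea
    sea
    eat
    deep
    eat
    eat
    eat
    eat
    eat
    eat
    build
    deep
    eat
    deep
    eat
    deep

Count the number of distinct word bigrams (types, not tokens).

13

36 tokens → 35 bigram windows in total.
Repeated bigrams (each contributes count−1 duplicates):
  eat eat: 9
  eat deep: 6
  deep eat: 5
  sea eat: 3
  deep deep: 2
  eat high: 2
  sea sea: 2
22 duplicate windows → 35 − 22 = 13 distinct.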